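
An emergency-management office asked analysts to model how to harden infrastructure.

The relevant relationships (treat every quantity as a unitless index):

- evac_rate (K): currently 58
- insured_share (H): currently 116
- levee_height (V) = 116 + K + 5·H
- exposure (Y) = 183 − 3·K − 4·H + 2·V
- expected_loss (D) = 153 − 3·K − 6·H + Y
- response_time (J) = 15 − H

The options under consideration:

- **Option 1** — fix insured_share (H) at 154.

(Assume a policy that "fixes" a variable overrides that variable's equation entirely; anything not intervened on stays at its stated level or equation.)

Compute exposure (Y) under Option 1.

1281

Option 1 (H := 154):
  K = 58
  H = 154
  V = 116 + 58 + 5·154 = 944
  Y = 183 − 3·58 − 4·154 + 2·944 = 1281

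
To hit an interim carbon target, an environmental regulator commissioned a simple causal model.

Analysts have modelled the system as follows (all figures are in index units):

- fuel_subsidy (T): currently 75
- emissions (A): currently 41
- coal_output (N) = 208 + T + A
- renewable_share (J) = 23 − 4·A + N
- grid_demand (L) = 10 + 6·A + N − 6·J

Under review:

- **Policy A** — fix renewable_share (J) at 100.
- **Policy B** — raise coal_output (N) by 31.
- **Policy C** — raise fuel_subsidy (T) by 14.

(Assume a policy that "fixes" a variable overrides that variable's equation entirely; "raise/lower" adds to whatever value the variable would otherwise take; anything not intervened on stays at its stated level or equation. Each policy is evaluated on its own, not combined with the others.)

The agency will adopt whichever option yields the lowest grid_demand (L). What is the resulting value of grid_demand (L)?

Policy A (J := 100):
  T = 75
  A = 41
  N = 208 + 75 + 41 = 324
  J = 100
  L = 10 + 6·41 + 324 − 6·100 = -20
Policy B (N + 31):
  T = 75
  A = 41
  N = 208 + 75 + 41 (+31 from intervention) = 355
  J = 23 − 4·41 + 355 = 214
  L = 10 + 6·41 + 355 − 6·214 = -673
Policy C (T + 14):
  T = 75 + 14 = 89
  A = 41
  N = 208 + 89 + 41 = 338
  J = 23 − 4·41 + 338 = 197
  L = 10 + 6·41 + 338 − 6·197 = -588
Comparing — Policy A: L=-20, Policy B: L=-673, Policy C: L=-588. Lowest is -673 (Policy B).

-673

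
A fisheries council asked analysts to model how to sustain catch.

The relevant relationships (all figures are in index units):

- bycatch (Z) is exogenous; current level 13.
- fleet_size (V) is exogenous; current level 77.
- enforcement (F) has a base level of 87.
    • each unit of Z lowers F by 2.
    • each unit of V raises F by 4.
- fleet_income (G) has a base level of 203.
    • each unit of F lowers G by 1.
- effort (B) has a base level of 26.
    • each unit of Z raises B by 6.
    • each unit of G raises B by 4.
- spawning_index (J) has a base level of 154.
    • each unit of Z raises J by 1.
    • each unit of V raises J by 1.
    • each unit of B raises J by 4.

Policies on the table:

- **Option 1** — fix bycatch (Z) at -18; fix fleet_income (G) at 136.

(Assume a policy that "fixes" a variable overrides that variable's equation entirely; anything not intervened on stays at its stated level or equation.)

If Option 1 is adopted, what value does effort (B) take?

Option 1 (Z := -18, G := 136):
  Z = -18
  V = 77
  F = 87 − 2·(-18) + 4·77 = 431
  G = 136
  B = 26 + 6·(-18) + 4·136 = 462

462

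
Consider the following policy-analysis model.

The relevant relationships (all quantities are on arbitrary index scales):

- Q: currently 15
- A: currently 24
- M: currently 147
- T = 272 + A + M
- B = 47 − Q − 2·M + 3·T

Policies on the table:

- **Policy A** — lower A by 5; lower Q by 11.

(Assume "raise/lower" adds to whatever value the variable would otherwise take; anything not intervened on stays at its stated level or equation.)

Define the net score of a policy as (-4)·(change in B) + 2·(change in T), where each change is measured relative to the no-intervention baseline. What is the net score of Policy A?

Baseline:
  Q = 15
  A = 24
  M = 147
  T = 272 + 24 + 147 = 443
  B = 47 − 15 − 2·147 + 3·443 = 1067
Policy A (A − 5, Q − 11):
  Q = 15 − 11 = 4
  A = 24 − 5 = 19
  M = 147
  T = 272 + 19 + 147 = 438
  B = 47 − 4 − 2·147 + 3·438 = 1063
ΔB = 1063 − 1067 = -4; ΔT = 438 − 443 = -5
Score = (-4)·(-4) + 2·(-5) = 6

6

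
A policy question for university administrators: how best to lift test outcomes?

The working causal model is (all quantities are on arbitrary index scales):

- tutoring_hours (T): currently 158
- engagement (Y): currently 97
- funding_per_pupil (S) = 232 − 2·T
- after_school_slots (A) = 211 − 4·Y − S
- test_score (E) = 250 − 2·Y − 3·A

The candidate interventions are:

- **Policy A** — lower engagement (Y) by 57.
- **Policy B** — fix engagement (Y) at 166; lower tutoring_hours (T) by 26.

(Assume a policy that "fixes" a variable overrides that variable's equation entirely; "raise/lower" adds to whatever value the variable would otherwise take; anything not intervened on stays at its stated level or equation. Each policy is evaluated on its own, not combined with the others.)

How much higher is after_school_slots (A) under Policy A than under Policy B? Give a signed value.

Policy A (Y − 57):
  T = 158
  Y = 97 − 57 = 40
  S = 232 − 2·158 = -84
  A = 211 − 4·40 − (-84) = 135
Policy B (Y := 166, T − 26):
  T = 158 − 26 = 132
  Y = 166
  S = 232 − 2·132 = -32
  A = 211 − 4·166 − (-32) = -421
A: 135 − (-421) = 556

556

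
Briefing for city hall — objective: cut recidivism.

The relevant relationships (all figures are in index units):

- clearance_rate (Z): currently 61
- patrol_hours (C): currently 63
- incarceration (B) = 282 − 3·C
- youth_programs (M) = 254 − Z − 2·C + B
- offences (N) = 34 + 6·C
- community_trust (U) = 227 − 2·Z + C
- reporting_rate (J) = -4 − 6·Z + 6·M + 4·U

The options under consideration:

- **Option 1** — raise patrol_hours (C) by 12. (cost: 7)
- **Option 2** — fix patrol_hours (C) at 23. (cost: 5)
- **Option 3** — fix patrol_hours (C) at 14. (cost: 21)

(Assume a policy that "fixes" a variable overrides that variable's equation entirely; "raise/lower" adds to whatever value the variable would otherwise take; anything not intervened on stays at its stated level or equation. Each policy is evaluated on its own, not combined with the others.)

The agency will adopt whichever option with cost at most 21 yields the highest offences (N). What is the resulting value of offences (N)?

484

Option 1 (C + 12):
  C = 63 + 12 = 75
  N = 34 + 6·75 = 484
Option 2 (C := 23):
  C = 23
  N = 34 + 6·23 = 172
Option 3 (C := 14):
  C = 14
  N = 34 + 6·14 = 118
Comparing — Option 1: N=484, Option 2: N=172, Option 3: N=118. Highest is 484 (Option 1).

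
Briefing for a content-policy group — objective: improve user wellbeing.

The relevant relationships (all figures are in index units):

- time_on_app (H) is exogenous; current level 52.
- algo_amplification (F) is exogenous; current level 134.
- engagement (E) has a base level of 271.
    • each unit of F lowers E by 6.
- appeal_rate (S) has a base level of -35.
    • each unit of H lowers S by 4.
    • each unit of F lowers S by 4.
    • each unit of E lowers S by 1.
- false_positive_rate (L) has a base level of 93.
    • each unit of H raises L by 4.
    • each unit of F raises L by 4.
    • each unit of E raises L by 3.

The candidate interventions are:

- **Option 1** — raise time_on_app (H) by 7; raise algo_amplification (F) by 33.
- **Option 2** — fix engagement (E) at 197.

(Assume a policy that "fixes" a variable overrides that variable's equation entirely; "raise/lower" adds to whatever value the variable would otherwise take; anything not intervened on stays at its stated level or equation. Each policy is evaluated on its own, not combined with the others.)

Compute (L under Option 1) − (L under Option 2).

-2624

Option 1 (H + 7, F + 33):
  H = 52 + 7 = 59
  F = 134 + 33 = 167
  E = 271 − 6·167 = -731
  L = 93 + 4·59 + 4·167 + 3·(-731) = -1196
Option 2 (E := 197):
  H = 52
  F = 134
  E = 197
  L = 93 + 4·52 + 4·134 + 3·197 = 1428
L: -1196 − 1428 = -2624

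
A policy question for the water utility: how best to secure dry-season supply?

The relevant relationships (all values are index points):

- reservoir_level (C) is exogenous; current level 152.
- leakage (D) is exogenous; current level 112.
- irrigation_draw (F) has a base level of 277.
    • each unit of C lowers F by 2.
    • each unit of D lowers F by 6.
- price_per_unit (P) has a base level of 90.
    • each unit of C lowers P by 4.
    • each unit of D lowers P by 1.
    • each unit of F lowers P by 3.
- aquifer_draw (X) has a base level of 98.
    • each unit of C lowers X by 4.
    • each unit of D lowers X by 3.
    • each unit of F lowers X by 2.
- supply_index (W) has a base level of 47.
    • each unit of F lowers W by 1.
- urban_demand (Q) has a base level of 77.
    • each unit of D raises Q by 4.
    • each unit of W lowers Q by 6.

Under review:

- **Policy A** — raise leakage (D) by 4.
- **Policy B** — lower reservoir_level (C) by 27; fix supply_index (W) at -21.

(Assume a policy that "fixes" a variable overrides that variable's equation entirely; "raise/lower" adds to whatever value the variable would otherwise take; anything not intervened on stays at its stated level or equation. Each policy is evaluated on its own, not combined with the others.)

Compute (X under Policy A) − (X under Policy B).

36

Policy A (D + 4):
  C = 152
  D = 112 + 4 = 116
  F = 277 − 2·152 − 6·116 = -723
  X = 98 − 4·152 − 3·116 − 2·(-723) = 588
Policy B (C − 27, W := -21):
  C = 152 − 27 = 125
  D = 112
  F = 277 − 2·125 − 6·112 = -645
  X = 98 − 4·125 − 3·112 − 2·(-645) = 552
X: 588 − 552 = 36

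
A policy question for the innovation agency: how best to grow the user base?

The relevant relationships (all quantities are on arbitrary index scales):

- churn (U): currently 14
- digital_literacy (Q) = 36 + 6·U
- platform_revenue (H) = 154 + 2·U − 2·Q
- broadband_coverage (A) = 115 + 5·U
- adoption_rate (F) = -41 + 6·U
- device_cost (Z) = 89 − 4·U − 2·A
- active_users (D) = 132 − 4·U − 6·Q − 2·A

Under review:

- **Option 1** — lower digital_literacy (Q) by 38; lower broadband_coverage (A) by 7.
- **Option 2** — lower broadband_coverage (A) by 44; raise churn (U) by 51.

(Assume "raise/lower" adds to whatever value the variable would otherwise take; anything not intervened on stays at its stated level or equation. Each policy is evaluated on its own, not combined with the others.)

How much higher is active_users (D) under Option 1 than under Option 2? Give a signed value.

2704

Option 1 (Q − 38, A − 7):
  U = 14
  Q = 36 + 6·14 (−38 from intervention) = 82
  A = 115 + 5·14 (−7 from intervention) = 178
  D = 132 − 4·14 − 6·82 − 2·178 = -772
Option 2 (A − 44, U + 51):
  U = 14 + 51 = 65
  Q = 36 + 6·65 = 426
  A = 115 + 5·65 (−44 from intervention) = 396
  D = 132 − 4·65 − 6·426 − 2·396 = -3476
D: -772 − (-3476) = 2704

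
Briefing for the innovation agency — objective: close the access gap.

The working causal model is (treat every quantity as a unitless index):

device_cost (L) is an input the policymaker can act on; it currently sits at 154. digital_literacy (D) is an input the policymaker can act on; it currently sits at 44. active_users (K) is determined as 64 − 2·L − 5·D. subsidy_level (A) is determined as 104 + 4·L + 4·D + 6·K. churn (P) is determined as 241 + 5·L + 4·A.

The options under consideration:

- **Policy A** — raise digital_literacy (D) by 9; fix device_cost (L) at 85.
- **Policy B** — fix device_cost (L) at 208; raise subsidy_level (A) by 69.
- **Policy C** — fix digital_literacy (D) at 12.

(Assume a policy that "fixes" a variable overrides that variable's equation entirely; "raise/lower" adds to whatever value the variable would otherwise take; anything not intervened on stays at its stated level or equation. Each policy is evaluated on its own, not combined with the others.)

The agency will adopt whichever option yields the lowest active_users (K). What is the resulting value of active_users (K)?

Policy A (D + 9, L := 85):
  L = 85
  D = 44 + 9 = 53
  K = 64 − 2·85 − 5·53 = -371
Policy B (L := 208, A + 69):
  L = 208
  D = 44
  K = 64 − 2·208 − 5·44 = -572
Policy C (D := 12):
  L = 154
  D = 12
  K = 64 − 2·154 − 5·12 = -304
Comparing — Policy A: K=-371, Policy B: K=-572, Policy C: K=-304. Lowest is -572 (Policy B).

-572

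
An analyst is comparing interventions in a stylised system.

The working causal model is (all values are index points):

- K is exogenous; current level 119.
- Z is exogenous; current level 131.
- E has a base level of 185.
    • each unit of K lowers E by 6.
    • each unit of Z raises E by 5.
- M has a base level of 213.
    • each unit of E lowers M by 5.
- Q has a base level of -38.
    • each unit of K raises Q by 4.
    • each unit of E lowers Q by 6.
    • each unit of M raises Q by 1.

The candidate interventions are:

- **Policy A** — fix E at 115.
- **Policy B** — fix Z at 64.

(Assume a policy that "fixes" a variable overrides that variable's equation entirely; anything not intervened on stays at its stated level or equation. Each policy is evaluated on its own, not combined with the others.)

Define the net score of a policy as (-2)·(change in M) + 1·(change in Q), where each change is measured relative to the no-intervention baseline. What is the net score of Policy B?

335

Baseline:
  K = 119
  Z = 131
  E = 185 − 6·119 + 5·131 = 126
  M = 213 − 5·126 = -417
  Q = -38 + 4·119 − 6·126 + (-417) = -735
Policy B (Z := 64):
  K = 119
  Z = 64
  E = 185 − 6·119 + 5·64 = -209
  M = 213 − 5·(-209) = 1258
  Q = -38 + 4·119 − 6·(-209) + 1258 = 2950
ΔM = 1258 − (-417) = 1675; ΔQ = 2950 − (-735) = 3685
Score = (-2)·1675 + 1·3685 = 335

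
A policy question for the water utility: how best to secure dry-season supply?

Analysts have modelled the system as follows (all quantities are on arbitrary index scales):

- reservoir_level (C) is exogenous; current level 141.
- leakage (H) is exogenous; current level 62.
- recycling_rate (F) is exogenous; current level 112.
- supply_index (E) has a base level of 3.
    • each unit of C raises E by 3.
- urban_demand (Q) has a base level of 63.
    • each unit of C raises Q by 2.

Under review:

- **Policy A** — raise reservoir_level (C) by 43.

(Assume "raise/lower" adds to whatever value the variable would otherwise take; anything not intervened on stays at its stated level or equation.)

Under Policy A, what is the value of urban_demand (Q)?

Policy A (C + 43):
  C = 141 + 43 = 184
  Q = 63 + 2·184 = 431

431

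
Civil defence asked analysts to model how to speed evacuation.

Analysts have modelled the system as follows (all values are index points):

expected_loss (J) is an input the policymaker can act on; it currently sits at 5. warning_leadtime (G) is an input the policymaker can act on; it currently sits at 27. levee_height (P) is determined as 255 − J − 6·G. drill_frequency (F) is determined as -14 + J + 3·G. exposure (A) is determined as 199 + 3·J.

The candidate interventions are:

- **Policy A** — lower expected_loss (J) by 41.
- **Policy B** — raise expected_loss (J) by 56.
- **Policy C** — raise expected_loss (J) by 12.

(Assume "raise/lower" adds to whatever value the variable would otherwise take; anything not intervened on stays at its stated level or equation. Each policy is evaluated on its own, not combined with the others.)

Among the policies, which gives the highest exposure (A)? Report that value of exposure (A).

Policy A (J − 41):
  J = 5 − 41 = -36
  A = 199 + 3·(-36) = 91
Policy B (J + 56):
  J = 5 + 56 = 61
  A = 199 + 3·61 = 382
Policy C (J + 12):
  J = 5 + 12 = 17
  A = 199 + 3·17 = 250
Comparing — Policy A: A=91, Policy B: A=382, Policy C: A=250. Highest is 382 (Policy B).

382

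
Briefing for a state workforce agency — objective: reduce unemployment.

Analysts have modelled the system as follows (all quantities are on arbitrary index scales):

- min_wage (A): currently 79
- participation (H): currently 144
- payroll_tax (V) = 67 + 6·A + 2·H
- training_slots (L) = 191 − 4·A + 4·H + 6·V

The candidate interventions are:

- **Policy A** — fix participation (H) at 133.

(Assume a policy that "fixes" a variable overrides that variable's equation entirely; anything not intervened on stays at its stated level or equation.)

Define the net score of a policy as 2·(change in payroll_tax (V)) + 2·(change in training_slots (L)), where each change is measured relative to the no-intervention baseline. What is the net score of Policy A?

Baseline:
  A = 79
  H = 144
  V = 67 + 6·79 + 2·144 = 829
  L = 191 − 4·79 + 4·144 + 6·829 = 5425
Policy A (H := 133):
  A = 79
  H = 133
  V = 67 + 6·79 + 2·133 = 807
  L = 191 − 4·79 + 4·133 + 6·807 = 5249
ΔV = 807 − 829 = -22; ΔL = 5249 − 5425 = -176
Score = 2·(-22) + 2·(-176) = -396

-396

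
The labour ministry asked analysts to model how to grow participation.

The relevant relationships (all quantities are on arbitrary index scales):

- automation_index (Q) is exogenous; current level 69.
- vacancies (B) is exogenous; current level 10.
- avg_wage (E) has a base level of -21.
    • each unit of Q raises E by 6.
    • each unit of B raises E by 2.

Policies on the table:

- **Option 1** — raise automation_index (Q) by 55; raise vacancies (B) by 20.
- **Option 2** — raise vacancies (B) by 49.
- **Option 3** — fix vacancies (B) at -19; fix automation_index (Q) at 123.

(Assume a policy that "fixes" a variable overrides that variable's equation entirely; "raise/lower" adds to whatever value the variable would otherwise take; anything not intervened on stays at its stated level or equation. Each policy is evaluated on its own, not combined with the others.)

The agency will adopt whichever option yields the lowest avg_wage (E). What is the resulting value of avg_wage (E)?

511

Option 1 (Q + 55, B + 20):
  Q = 69 + 55 = 124
  B = 10 + 20 = 30
  E = -21 + 6·124 + 2·30 = 783
Option 2 (B + 49):
  Q = 69
  B = 10 + 49 = 59
  E = -21 + 6·69 + 2·59 = 511
Option 3 (B := -19, Q := 123):
  Q = 123
  B = -19
  E = -21 + 6·123 + 2·(-19) = 679
Comparing — Option 1: E=783, Option 2: E=511, Option 3: E=679. Lowest is 511 (Option 2).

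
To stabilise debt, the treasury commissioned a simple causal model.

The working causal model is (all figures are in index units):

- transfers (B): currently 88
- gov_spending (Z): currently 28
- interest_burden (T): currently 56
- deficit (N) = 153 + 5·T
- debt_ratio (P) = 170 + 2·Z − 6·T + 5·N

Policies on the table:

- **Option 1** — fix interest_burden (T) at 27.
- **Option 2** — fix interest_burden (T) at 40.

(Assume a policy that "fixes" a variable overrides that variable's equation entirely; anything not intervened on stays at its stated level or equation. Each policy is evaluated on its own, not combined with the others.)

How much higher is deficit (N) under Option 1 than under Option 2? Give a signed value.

-65

Option 1 (T := 27):
  T = 27
  N = 153 + 5·27 = 288
Option 2 (T := 40):
  T = 40
  N = 153 + 5·40 = 353
N: 288 − 353 = -65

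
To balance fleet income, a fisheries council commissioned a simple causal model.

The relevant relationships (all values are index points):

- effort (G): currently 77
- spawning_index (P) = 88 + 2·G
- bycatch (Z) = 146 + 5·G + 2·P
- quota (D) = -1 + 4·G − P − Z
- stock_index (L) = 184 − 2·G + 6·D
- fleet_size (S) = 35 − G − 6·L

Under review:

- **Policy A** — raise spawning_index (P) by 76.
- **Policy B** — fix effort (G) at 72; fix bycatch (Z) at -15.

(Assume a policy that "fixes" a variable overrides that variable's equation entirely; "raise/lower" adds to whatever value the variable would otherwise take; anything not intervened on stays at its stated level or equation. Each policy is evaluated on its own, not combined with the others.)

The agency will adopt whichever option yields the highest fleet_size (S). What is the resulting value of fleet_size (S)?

Policy A (P + 76):
  G = 77
  P = 88 + 2·77 (+76 from intervention) = 318
  Z = 146 + 5·77 + 2·318 = 1167
  D = -1 + 4·77 − 318 − 1167 = -1178
  L = 184 − 2·77 + 6·(-1178) = -7038
  S = 35 − 77 − 6·(-7038) = 42186
Policy B (G := 72, Z := -15):
  G = 72
  P = 88 + 2·72 = 232
  Z = -15
  D = -1 + 4·72 − 232 − (-15) = 70
  L = 184 − 2·72 + 6·70 = 460
  S = 35 − 72 − 6·460 = -2797
Comparing — Policy A: S=42186, Policy B: S=-2797. Highest is 42186 (Policy A).

42186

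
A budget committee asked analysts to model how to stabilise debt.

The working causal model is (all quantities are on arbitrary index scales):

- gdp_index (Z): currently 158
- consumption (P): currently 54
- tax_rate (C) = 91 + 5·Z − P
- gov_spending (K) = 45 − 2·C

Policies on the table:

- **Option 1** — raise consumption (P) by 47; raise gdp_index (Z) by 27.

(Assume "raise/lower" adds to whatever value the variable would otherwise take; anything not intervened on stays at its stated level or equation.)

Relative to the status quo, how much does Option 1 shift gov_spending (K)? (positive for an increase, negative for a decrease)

-176

Baseline:
  Z = 158
  P = 54
  C = 91 + 5·158 − 54 = 827
  K = 45 − 2·827 = -1609
Option 1 (P + 47, Z + 27):
  Z = 158 + 27 = 185
  P = 54 + 47 = 101
  C = 91 + 5·185 − 101 = 915
  K = 45 − 2·915 = -1785
Change in K: -1785 − (-1609) = -176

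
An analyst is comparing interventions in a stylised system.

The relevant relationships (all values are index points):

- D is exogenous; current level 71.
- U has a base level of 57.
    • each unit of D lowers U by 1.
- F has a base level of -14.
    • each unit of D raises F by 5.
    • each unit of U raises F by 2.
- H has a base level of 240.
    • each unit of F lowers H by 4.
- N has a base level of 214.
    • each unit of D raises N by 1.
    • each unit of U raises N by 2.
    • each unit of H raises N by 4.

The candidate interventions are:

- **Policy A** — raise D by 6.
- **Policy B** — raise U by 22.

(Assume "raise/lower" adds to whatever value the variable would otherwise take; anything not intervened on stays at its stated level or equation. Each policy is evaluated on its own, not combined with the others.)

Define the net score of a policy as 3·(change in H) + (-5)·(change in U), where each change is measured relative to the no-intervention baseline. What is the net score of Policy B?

Baseline:
  D = 71
  U = 57 − 71 = -14
  F = -14 + 5·71 + 2·(-14) = 313
  H = 240 − 4·313 = -1012
Policy B (U + 22):
  D = 71
  U = 57 − 71 (+22 from intervention) = 8
  F = -14 + 5·71 + 2·8 = 357
  H = 240 − 4·357 = -1188
ΔH = -1188 − (-1012) = -176; ΔU = 8 − (-14) = 22
Score = 3·(-176) + (-5)·22 = -638

-638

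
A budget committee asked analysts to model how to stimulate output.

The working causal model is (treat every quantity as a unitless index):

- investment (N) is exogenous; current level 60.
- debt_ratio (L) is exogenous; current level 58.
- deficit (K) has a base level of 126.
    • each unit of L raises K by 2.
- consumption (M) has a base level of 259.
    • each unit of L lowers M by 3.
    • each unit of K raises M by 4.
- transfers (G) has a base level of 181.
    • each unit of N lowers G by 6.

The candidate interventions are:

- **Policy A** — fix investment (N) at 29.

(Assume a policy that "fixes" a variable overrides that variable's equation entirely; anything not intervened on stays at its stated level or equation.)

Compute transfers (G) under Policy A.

7

Policy A (N := 29):
  N = 29
  G = 181 − 6·29 = 7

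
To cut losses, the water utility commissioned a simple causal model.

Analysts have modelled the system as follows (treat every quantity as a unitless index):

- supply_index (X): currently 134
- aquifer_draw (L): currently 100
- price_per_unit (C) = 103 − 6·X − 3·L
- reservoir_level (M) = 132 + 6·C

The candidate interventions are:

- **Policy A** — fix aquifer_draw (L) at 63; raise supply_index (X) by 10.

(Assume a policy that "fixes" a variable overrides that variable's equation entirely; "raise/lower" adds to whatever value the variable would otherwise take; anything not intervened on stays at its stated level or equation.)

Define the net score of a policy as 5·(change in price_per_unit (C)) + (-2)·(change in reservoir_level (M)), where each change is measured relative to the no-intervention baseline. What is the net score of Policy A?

Baseline:
  X = 134
  L = 100
  C = 103 − 6·134 − 3·100 = -1001
  M = 132 + 6·(-1001) = -5874
Policy A (L := 63, X + 10):
  X = 134 + 10 = 144
  L = 63
  C = 103 − 6·144 − 3·63 = -950
  M = 132 + 6·(-950) = -5568
ΔC = -950 − (-1001) = 51; ΔM = -5568 − (-5874) = 306
Score = 5·51 + (-2)·306 = -357

-357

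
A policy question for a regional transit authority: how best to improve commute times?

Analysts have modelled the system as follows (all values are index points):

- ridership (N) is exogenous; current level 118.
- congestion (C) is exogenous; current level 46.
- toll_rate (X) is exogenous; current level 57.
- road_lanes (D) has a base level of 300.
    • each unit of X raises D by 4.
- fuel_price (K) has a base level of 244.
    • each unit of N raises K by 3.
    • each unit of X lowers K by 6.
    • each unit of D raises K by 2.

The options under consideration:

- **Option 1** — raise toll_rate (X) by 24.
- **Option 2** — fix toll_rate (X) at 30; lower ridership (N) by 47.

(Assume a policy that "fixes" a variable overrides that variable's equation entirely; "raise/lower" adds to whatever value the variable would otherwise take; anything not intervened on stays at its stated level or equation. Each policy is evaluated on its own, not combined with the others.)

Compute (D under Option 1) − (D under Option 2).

Option 1 (X + 24):
  X = 57 + 24 = 81
  D = 300 + 4·81 = 624
Option 2 (X := 30, N − 47):
  X = 30
  D = 300 + 4·30 = 420
D: 624 − 420 = 204

204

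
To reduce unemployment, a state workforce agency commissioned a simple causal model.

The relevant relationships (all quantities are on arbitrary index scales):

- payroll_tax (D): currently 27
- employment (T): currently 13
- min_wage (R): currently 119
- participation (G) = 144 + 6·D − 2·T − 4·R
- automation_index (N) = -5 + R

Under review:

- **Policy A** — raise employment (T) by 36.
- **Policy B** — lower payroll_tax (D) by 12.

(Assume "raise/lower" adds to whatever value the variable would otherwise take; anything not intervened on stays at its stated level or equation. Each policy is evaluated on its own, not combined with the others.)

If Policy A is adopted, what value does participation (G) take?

Policy A (T + 36):
  D = 27
  T = 13 + 36 = 49
  R = 119
  G = 144 + 6·27 − 2·49 − 4·119 = -268

-268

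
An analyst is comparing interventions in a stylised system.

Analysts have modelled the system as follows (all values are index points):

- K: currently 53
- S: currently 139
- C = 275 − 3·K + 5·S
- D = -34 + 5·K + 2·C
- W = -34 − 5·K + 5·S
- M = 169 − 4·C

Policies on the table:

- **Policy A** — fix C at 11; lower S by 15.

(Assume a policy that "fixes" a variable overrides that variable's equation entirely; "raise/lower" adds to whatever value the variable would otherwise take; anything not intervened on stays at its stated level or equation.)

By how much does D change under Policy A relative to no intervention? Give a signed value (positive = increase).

Baseline:
  K = 53
  S = 139
  C = 275 − 3·53 + 5·139 = 811
  D = -34 + 5·53 + 2·811 = 1853
Policy A (C := 11, S − 15):
  K = 53
  S = 139 − 15 = 124
  C = 11
  D = -34 + 5·53 + 2·11 = 253
Change in D: 253 − 1853 = -1600

-1600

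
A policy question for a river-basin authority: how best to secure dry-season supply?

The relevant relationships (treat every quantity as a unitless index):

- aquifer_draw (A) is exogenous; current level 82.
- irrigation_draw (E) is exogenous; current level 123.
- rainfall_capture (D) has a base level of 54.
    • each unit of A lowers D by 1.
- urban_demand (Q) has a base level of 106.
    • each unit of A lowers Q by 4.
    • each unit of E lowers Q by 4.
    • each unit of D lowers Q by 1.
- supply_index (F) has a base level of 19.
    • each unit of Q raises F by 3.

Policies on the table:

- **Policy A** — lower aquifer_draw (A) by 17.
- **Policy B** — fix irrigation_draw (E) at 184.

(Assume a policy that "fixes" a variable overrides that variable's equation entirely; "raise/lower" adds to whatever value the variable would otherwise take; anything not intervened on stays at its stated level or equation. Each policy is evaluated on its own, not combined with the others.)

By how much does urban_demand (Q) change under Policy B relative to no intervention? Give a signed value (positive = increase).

Baseline:
  A = 82
  E = 123
  D = 54 − 82 = -28
  Q = 106 − 4·82 − 4·123 − (-28) = -686
Policy B (E := 184):
  A = 82
  E = 184
  D = 54 − 82 = -28
  Q = 106 − 4·82 − 4·184 − (-28) = -930
Change in Q: -930 − (-686) = -244

-244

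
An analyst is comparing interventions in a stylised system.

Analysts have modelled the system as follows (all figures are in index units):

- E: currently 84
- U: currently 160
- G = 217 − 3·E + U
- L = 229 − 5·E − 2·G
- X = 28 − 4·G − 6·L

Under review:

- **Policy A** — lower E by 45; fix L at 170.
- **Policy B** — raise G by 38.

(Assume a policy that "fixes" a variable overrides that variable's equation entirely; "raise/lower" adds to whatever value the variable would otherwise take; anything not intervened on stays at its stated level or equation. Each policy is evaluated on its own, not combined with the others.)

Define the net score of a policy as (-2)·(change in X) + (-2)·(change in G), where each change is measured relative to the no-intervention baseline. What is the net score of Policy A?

Baseline:
  E = 84
  U = 160
  G = 217 − 3·84 + 160 = 125
  L = 229 − 5·84 − 2·125 = -441
  X = 28 − 4·125 − 6·(-441) = 2174
Policy A (E − 45, L := 170):
  E = 84 − 45 = 39
  U = 160
  G = 217 − 3·39 + 160 = 260
  L = 170
  X = 28 − 4·260 − 6·170 = -2032
ΔX = -2032 − 2174 = -4206; ΔG = 260 − 125 = 135
Score = (-2)·(-4206) + (-2)·135 = 8142

8142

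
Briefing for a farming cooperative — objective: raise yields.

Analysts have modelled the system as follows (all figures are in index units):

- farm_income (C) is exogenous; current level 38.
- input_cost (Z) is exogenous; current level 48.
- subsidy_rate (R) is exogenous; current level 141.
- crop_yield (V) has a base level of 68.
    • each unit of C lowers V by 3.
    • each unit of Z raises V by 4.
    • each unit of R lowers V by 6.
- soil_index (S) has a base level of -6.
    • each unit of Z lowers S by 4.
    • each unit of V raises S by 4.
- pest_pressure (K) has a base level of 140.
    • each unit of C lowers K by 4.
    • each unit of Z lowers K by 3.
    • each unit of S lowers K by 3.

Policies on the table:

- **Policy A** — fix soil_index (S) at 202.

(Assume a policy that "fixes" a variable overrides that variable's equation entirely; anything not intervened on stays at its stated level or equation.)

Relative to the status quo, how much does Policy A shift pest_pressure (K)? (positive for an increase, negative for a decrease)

Baseline:
  C = 38
  Z = 48
  R = 141
  V = 68 − 3·38 + 4·48 − 6·141 = -700
  S = -6 − 4·48 + 4·(-700) = -2998
  K = 140 − 4·38 − 3·48 − 3·(-2998) = 8838
Policy A (S := 202):
  C = 38
  Z = 48
  R = 141
  V = 68 − 3·38 + 4·48 − 6·141 = -700
  S = 202
  K = 140 − 4·38 − 3·48 − 3·202 = -762
Change in K: -762 − 8838 = -9600

-9600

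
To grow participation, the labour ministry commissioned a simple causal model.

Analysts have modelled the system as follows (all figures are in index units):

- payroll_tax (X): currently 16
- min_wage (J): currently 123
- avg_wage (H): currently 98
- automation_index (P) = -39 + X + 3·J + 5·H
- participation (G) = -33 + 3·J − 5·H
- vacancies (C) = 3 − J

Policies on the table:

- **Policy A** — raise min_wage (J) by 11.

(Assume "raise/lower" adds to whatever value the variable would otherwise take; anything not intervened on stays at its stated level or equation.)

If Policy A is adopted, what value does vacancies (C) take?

Policy A (J + 11):
  J = 123 + 11 = 134
  C = 3 − 134 = -131

-131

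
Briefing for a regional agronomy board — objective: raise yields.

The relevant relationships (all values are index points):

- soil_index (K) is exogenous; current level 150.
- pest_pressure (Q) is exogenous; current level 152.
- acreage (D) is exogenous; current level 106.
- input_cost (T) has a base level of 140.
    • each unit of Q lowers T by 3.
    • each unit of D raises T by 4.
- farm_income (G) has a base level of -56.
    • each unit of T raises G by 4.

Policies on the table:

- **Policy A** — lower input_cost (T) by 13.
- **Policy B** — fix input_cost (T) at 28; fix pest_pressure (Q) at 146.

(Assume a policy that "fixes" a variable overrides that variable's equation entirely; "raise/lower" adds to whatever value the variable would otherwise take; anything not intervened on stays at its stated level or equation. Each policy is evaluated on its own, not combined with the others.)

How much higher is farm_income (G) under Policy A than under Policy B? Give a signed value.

268

Policy A (T − 13):
  Q = 152
  D = 106
  T = 140 − 3·152 + 4·106 (−13 from intervention) = 95
  G = -56 + 4·95 = 324
Policy B (T := 28, Q := 146):
  Q = 146
  D = 106
  T = 28
  G = -56 + 4·28 = 56
G: 324 − 56 = 268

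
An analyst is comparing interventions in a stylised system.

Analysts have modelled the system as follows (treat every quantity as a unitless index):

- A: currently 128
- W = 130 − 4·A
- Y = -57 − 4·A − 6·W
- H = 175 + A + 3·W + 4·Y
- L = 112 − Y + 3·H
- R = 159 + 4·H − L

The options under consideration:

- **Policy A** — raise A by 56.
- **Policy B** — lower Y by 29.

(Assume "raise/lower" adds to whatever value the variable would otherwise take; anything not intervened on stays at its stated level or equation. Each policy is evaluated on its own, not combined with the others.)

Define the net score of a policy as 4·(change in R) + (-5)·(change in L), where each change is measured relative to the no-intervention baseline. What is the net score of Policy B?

1015

Baseline:
  A = 128
  W = 130 − 4·128 = -382
  Y = -57 − 4·128 − 6·(-382) = 1723
  H = 175 + 128 + 3·(-382) + 4·1723 = 6049
  L = 112 − 1723 + 3·6049 = 16536
  R = 159 + 4·6049 − 16536 = 7819
Policy B (Y − 29):
  A = 128
  W = 130 − 4·128 = -382
  Y = -57 − 4·128 − 6·(-382) (−29 from intervention) = 1694
  H = 175 + 128 + 3·(-382) + 4·1694 = 5933
  L = 112 − 1694 + 3·5933 = 16217
  R = 159 + 4·5933 − 16217 = 7674
ΔR = 7674 − 7819 = -145; ΔL = 16217 − 16536 = -319
Score = 4·(-145) + (-5)·(-319) = 1015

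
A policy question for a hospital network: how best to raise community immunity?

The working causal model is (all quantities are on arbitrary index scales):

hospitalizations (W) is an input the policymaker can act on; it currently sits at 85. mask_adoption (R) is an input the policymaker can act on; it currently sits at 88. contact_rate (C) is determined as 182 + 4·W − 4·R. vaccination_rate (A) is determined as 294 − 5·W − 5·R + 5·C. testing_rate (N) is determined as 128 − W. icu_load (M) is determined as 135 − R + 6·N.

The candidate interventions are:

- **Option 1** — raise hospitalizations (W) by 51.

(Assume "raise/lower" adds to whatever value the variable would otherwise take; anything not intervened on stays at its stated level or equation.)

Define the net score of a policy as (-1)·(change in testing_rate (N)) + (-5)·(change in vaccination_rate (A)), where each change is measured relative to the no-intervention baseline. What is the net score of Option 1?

Baseline:
  W = 85
  R = 88
  C = 182 + 4·85 − 4·88 = 170
  A = 294 − 5·85 − 5·88 + 5·170 = 279
  N = 128 − 85 = 43
Option 1 (W + 51):
  W = 85 + 51 = 136
  R = 88
  C = 182 + 4·136 − 4·88 = 374
  A = 294 − 5·136 − 5·88 + 5·374 = 1044
  N = 128 − 136 = -8
ΔN = -8 − 43 = -51; ΔA = 1044 − 279 = 765
Score = (-1)·(-51) + (-5)·765 = -3774

-3774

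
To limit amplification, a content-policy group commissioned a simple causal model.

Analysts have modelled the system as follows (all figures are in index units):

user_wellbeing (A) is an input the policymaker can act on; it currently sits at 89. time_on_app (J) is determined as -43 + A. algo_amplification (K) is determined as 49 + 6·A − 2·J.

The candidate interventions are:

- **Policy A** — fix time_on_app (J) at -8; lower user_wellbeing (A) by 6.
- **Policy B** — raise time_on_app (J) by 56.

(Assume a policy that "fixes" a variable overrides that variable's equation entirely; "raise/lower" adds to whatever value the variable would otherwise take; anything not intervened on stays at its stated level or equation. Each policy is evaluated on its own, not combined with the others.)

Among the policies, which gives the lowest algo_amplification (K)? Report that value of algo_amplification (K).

Policy A (J := -8, A − 6):
  A = 89 − 6 = 83
  J = -8
  K = 49 + 6·83 − 2·(-8) = 563
Policy B (J + 56):
  A = 89
  J = -43 + 89 (+56 from intervention) = 102
  K = 49 + 6·89 − 2·102 = 379
Comparing — Policy A: K=563, Policy B: K=379. Lowest is 379 (Policy B).

379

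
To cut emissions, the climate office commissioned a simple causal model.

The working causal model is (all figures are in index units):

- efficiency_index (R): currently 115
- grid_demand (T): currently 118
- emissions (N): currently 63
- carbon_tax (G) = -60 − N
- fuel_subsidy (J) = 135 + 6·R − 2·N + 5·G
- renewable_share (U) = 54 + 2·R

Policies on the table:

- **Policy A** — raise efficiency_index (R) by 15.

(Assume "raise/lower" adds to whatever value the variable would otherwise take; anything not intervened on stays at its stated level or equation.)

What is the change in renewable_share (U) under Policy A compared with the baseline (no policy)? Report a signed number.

Baseline:
  R = 115
  U = 54 + 2·115 = 284
Policy A (R + 15):
  R = 115 + 15 = 130
  U = 54 + 2·130 = 314
Change in U: 314 − 284 = 30

30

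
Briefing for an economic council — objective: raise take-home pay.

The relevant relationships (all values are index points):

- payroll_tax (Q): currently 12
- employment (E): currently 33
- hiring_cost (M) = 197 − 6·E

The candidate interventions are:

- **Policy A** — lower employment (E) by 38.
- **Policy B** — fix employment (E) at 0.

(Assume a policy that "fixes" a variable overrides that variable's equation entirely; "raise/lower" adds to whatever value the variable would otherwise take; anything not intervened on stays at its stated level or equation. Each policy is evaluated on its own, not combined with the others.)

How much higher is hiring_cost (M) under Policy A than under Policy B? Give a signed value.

30

Policy A (E − 38):
  E = 33 − 38 = -5
  M = 197 − 6·(-5) = 227
Policy B (E := 0):
  E = 0
  M = 197 − 6·0 = 197
M: 227 − 197 = 30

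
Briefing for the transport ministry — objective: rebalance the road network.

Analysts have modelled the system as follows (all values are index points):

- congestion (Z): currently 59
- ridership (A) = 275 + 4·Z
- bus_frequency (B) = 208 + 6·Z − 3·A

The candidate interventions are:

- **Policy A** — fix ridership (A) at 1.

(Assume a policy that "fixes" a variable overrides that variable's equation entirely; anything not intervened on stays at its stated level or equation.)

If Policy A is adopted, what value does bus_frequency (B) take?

559

Policy A (A := 1):
  Z = 59
  A = 1
  B = 208 + 6·59 − 3·1 = 559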